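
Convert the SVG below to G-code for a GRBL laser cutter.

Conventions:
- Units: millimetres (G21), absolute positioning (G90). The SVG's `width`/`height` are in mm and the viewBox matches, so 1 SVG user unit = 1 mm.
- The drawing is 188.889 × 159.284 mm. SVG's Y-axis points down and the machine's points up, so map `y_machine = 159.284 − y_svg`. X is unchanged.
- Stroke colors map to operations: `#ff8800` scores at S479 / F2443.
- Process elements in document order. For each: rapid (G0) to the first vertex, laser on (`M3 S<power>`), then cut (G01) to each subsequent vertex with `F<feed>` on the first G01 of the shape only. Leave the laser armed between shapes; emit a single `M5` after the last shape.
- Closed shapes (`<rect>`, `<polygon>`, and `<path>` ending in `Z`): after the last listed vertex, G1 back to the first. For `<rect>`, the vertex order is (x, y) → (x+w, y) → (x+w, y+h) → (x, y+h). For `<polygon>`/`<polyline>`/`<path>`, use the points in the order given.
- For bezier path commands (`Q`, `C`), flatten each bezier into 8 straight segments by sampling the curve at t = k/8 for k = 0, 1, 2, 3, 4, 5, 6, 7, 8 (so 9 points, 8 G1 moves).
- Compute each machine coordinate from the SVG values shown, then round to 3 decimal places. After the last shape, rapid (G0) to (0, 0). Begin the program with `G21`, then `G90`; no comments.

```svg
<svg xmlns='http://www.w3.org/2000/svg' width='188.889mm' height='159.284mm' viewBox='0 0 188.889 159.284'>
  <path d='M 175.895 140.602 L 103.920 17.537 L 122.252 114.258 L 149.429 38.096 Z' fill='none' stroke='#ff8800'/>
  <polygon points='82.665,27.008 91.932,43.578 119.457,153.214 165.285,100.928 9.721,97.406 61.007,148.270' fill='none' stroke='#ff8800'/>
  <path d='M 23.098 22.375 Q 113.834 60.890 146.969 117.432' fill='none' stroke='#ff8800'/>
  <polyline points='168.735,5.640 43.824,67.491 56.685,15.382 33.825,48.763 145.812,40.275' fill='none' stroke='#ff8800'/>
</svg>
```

viewBox `0 0 188.889 159.284` with mm width/height → 1 unit = 1 mm. Flip: y_m = 159.284 − y_svg.

**Shape 1** — `<path>` closed polygon, stroke `#ff8800` → score (S479, F2443). Machine vertices: (175.895,18.682) → (103.920,141.747) → (122.252,45.026) → (149.429,121.188) → (175.895,18.682). Closed: final G1 returns to the first vertex.

**Shape 2** — `<polygon>` closed polygon, stroke `#ff8800` → score (S479, F2443). Machine vertices: (82.665,132.276) → (91.932,115.706) → (119.457,6.070) → (165.285,58.356) → (9.721,61.878) → (61.007,11.014) → (82.665,132.276). Closed: final G1 returns to the first vertex.

**Shape 3** — `<path>` quadratic bezier, stroke `#ff8800` → score (S479, F2443). Control points (SVG): P0=(23.098,22.375), P1=(113.834,60.890), P2=(146.969,117.432); sampled at t=k/8. Machine vertices: (23.098,136.909) → (44.882,126.999) → (64.866,116.525) → (83.050,105.488) → (99.434,93.887) → (114.018,81.723) → (126.801,68.996) → (137.785,55.706) → (146.969,41.852). Open path.

**Shape 4** — `<polyline>` open polyline, stroke `#ff8800` → score (S479, F2443). Machine vertices: (168.735,153.644) → (43.824,91.793) → (56.685,143.902) → (33.825,110.521) → (145.812,119.009). Open path.

G21
G90
G0 X175.895 Y18.682
M3 S479
G01 X103.920 Y141.747 F2443
G01 X122.252 Y45.026
G01 X149.429 Y121.188
G01 X175.895 Y18.682
G0 X82.665 Y132.276
M3 S479
G01 X91.932 Y115.706 F2443
G01 X119.457 Y6.070
G01 X165.285 Y58.356
G01 X9.721 Y61.878
G01 X61.007 Y11.014
G01 X82.665 Y132.276
G0 X23.098 Y136.909
M3 S479
G01 X44.882 Y126.999 F2443
G01 X64.866 Y116.525
G01 X83.050 Y105.488
G01 X99.434 Y93.887
G01 X114.018 Y81.723
G01 X126.801 Y68.996
G01 X137.785 Y55.706
G01 X146.969 Y41.852
G0 X168.735 Y153.644
M3 S479
G01 X43.824 Y91.793 F2443
G01 X56.685 Y143.902
G01 X33.825 Y110.521
G01 X145.812 Y119.009
M5
G0 X0.000 Y0.000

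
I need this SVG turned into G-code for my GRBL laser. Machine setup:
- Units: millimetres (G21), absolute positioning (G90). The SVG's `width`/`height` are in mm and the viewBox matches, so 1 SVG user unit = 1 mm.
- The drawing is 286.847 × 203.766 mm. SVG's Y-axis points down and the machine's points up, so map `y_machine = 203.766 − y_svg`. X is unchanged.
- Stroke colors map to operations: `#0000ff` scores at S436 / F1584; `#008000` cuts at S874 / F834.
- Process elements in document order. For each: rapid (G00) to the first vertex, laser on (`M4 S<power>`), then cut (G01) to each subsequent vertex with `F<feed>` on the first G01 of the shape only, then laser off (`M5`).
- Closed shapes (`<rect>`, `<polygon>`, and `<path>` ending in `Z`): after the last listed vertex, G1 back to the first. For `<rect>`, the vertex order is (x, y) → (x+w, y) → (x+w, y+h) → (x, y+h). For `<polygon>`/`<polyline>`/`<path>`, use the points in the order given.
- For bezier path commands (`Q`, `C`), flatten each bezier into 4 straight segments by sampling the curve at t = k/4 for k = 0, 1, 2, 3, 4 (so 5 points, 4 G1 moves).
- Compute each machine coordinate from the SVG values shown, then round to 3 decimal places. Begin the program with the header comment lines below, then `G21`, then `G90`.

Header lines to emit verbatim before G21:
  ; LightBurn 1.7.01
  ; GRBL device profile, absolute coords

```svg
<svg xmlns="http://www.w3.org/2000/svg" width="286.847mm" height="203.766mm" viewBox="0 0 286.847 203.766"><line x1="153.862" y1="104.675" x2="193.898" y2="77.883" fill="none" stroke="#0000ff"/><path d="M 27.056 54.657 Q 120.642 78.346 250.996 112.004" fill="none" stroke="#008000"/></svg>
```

; LightBurn 1.7.01
; GRBL device profile, absolute coords
G21
G90
G00 X153.862 Y99.091
M4 S436
G01 X193.898 Y125.883 F1584
M5
G00 X27.056 Y149.109
M4 S874
G01 X76.147 Y136.641 F834
G01 X129.834 Y122.928
G01 X188.117 Y107.968
G01 X250.996 Y91.762
M5

Since the viewBox matches the mm dimensions, user units are millimetres directly. The only transform is the Y-flip y_m = 203.766 − y_svg.

Shape 1 is a line segment drawn with `<line>`. Its stroke #0000ff means score at S436, F1584. After flipping Y the toolpath is (153.862,99.091) → (193.898,125.883).

Shape 2 is a quadratic bezier drawn with `<path>`. Its stroke #008000 means cut at S874, F834. After flipping Y the toolpath is (27.056,149.109) → (76.147,136.641) → (129.834,122.928) → (188.117,107.968) → (250.996,91.762).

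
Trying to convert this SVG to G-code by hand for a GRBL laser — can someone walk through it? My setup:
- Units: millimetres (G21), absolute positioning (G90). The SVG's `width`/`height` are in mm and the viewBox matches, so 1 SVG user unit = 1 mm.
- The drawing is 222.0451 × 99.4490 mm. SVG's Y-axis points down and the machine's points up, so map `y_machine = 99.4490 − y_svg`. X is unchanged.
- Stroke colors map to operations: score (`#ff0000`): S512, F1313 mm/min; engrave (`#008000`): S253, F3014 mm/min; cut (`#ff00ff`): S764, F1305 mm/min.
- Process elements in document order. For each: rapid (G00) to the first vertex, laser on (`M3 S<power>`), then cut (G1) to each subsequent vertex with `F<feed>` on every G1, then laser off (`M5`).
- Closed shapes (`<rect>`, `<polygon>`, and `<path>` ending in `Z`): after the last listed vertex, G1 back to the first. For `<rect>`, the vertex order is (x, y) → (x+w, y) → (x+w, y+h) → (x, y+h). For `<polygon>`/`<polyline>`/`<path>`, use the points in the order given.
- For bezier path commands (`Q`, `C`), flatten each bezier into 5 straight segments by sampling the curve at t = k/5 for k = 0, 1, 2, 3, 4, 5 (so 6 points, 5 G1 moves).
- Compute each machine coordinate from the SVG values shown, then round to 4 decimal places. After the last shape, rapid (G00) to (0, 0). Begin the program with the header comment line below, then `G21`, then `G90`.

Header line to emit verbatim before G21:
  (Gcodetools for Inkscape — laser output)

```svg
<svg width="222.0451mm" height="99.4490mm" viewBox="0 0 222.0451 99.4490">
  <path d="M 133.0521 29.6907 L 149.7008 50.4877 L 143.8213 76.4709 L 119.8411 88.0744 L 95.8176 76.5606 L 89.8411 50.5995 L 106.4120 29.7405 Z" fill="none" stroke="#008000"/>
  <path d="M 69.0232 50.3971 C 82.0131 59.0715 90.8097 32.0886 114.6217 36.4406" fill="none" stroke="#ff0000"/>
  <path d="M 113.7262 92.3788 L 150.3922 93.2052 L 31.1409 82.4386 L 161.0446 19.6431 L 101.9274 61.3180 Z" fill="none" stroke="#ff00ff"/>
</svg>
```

1 u = 1 mm; y_m = 99.4490 − y.

[1] `<path>` regular polygon, #008000→engrave S253 F3014: (133.0521,69.7583) → (149.7008,48.9613) → (143.8213,22.9781) → (119.8411,11.3746) → (95.8176,22.8884) → (89.8411,48.8495) → (106.4120,69.7085) → (133.0521,69.7583) (closed)

[2] `<path>` cubic bezier, #ff0000→score S512 F1313: (69.0232,49.0519) → (76.4676,47.5902) → (83.8277,51.4706) → (92.0253,57.4775) → (101.9827,62.3953) → (114.6217,63.0084)

[3] `<path>` closed polygon, #ff00ff→cut S764 F1305: (113.7262,7.0702) → (150.3922,6.2438) → (31.1409,17.0104) → (161.0446,79.8059) → (101.9274,38.1310) → (113.7262,7.0702) (closed)

(Gcodetools for Inkscape — laser output)
G21
G90
G00 X133.0521 Y69.7583
M3 S253
G1 X149.7008 Y48.9613 F3014
G1 X143.8213 Y22.9781 F3014
G1 X119.8411 Y11.3746 F3014
G1 X95.8176 Y22.8884 F3014
G1 X89.8411 Y48.8495 F3014
G1 X106.4120 Y69.7085 F3014
G1 X133.0521 Y69.7583 F3014
M5
G00 X69.0232 Y49.0519
M3 S512
G1 X76.4676 Y47.5902 F1313
G1 X83.8277 Y51.4706 F1313
G1 X92.0253 Y57.4775 F1313
G1 X101.9827 Y62.3953 F1313
G1 X114.6217 Y63.0084 F1313
M5
G00 X113.7262 Y7.0702
M3 S764
G1 X150.3922 Y6.2438 F1305
G1 X31.1409 Y17.0104 F1305
G1 X161.0446 Y79.8059 F1305
G1 X101.9274 Y38.1310 F1305
G1 X113.7262 Y7.0702 F1305
M5
G00 X0.0000 Y0.0000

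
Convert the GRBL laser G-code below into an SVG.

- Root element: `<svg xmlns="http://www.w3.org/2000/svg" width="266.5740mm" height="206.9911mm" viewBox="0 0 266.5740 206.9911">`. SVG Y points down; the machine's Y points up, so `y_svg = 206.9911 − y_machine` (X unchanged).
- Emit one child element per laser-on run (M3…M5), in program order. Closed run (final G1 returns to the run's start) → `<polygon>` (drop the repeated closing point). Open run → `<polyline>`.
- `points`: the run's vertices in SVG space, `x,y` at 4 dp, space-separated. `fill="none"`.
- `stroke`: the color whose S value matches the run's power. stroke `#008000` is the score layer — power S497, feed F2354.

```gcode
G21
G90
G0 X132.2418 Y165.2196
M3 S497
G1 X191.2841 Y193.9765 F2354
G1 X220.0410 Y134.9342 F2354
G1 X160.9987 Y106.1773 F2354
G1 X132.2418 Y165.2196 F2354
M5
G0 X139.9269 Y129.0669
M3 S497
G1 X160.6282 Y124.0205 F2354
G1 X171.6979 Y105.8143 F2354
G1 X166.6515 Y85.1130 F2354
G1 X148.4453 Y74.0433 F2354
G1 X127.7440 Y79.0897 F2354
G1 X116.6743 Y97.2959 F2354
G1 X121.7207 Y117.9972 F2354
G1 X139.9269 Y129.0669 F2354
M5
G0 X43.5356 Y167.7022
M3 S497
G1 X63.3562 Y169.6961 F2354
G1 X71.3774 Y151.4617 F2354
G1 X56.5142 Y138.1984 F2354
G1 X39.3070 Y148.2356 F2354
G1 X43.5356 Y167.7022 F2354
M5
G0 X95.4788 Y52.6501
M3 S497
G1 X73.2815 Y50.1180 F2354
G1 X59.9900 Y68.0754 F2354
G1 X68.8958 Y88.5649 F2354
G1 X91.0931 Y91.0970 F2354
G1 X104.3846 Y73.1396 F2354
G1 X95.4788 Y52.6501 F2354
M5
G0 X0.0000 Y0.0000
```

<svg xmlns="http://www.w3.org/2000/svg" width="266.5740mm" height="206.9911mm" viewBox="0 0 266.5740 206.9911">
  <polygon points="132.2418,41.7715 191.2841,13.0146 220.0410,72.0569 160.9987,100.8138" fill="none" stroke="#008000"/>
  <polygon points="139.9269,77.9242 160.6282,82.9706 171.6979,101.1768 166.6515,121.8781 148.4453,132.9478 127.7440,127.9014 116.6743,109.6952 121.7207,88.9939" fill="none" stroke="#008000"/>
  <polygon points="43.5356,39.2889 63.3562,37.2950 71.3774,55.5294 56.5142,68.7927 39.3070,58.7555" fill="none" stroke="#008000"/>
  <polygon points="95.4788,154.3410 73.2815,156.8731 59.9900,138.9157 68.8958,118.4262 91.0931,115.8941 104.3846,133.8515" fill="none" stroke="#008000"/>
</svg>

Each laser-on run becomes one SVG element. Flip Y back into SVG space with y_svg = 206.9911 − y_machine. Every run uses S497, so all elements get stroke `#008000` (score).

Run 1: The run returns to its start, so emit a `<polygon>` with points (Y-flipped): 132.2418,41.7715 191.2841,13.0146 220.0410,72.0569 160.9987,100.8138.

Run 2: The run returns to its start, so emit a `<polygon>` with points (Y-flipped): 139.9269,77.9242 160.6282,82.9706 171.6979,101.1768 166.6515,121.8781 148.4453,132.9478 127.7440,127.9014 116.6743,109.6952 121.7207,88.9939.

Run 3: The run returns to its start, so emit a `<polygon>` with points (Y-flipped): 43.5356,39.2889 63.3562,37.2950 71.3774,55.5294 56.5142,68.7927 39.3070,58.7555.

Run 4: The run returns to its start, so emit a `<polygon>` with points (Y-flipped): 95.4788,154.3410 73.2815,156.8731 59.9900,138.9157 68.8958,118.4262 91.0931,115.8941 104.3846,133.8515.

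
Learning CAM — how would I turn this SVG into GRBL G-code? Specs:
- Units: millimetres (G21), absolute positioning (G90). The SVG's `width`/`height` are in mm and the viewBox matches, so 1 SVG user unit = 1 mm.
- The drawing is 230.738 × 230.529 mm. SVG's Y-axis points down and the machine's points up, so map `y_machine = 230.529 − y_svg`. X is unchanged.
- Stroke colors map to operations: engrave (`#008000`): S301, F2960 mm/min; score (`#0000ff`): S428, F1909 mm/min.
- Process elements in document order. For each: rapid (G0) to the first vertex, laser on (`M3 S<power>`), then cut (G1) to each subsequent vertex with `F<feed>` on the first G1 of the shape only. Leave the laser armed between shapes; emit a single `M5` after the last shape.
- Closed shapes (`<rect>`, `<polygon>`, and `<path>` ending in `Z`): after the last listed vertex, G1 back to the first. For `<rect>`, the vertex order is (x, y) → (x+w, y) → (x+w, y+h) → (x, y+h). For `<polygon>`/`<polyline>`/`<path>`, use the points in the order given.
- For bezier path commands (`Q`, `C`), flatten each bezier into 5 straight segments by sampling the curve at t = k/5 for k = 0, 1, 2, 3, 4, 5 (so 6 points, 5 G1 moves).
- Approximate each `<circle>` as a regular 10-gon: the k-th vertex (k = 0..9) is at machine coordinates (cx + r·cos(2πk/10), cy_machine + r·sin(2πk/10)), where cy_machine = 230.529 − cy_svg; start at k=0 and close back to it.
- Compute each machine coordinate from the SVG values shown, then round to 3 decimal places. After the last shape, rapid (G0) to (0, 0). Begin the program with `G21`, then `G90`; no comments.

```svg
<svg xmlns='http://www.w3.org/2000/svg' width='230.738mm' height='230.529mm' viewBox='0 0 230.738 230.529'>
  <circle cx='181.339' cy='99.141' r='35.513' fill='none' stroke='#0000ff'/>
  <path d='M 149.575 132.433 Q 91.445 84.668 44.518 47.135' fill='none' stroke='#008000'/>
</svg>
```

G21
G90
G0 X216.852 Y131.388
M3 S428
G1 X210.070 Y152.262 F1909
G1 X192.313 Y165.163
G1 X170.365 Y165.163
G1 X152.608 Y152.262
G1 X145.826 Y131.388
G1 X152.608 Y110.514
G1 X170.365 Y97.613
G1 X192.313 Y97.613
G1 X210.070 Y110.514
G1 X216.852 Y131.388
G0 X149.575 Y98.096
M3 S301
G1 X126.771 Y116.793 F2960
G1 X104.863 Y134.671
G1 X83.852 Y151.730
G1 X63.737 Y167.972
G1 X44.518 Y183.394
M5
G0 X0.000 Y0.000

Since the viewBox matches the mm dimensions, user units are millimetres directly. The only transform is the Y-flip y_m = 230.529 − y_svg.

Shape 1 is a circle drawn with `<circle>`. Its stroke #0000ff means score at S428, F1909. After flipping Y the toolpath is (216.852,131.388) → (210.070,152.262) → (192.313,165.163) → (170.365,165.163) → (152.608,152.262) → (145.826,131.388) → (152.608,110.514) → (170.365,97.613) → (192.313,97.613) → (210.070,110.514) → (216.852,131.388), returning to the start.

Shape 2 is a quadratic bezier drawn with `<path>`. Its stroke #008000 means engrave at S301, F2960. After flipping Y the toolpath is (149.575,98.096) → (126.771,116.793) → (104.863,134.671) → (83.852,151.730) → (63.737,167.972) → (44.518,183.394).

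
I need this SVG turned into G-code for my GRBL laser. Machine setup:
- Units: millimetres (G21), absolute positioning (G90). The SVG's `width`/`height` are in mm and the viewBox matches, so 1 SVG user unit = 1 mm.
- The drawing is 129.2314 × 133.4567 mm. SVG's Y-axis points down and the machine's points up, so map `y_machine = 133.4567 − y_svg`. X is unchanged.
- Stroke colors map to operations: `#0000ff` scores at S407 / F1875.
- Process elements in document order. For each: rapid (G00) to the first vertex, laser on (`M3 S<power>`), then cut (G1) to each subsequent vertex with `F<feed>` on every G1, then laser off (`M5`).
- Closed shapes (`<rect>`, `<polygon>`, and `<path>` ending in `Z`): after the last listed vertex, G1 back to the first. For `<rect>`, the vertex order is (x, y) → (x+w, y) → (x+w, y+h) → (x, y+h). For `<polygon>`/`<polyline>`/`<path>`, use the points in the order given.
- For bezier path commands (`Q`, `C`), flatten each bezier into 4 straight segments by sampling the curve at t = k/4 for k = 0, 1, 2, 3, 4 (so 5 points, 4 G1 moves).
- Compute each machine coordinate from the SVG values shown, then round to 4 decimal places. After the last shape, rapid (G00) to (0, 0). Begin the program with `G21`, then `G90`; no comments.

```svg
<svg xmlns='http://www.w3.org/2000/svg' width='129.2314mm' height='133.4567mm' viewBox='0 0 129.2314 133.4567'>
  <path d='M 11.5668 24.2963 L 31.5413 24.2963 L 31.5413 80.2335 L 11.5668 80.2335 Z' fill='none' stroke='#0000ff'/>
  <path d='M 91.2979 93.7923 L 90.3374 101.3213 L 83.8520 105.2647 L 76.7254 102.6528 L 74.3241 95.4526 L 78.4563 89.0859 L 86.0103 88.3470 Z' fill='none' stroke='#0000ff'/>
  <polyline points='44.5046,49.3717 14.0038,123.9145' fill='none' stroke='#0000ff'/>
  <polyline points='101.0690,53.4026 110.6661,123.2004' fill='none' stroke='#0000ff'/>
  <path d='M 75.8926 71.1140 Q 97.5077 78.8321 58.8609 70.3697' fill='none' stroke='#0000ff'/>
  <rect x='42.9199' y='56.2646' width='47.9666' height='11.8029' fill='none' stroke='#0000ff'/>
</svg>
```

Since the viewBox matches the mm dimensions, user units are millimetres directly. The only transform is the Y-flip y_m = 133.4567 − y_svg.

Shape 1 is a rectangle drawn with `<path>`. Its stroke #0000ff means score at S407, F1875. After flipping Y the toolpath is (11.5668,109.1604) → (31.5413,109.1604) → (31.5413,53.2232) → (11.5668,53.2232) → (11.5668,109.1604), returning to the start.

Shape 2 is a regular polygon drawn with `<path>`. Its stroke #0000ff means score at S407, F1875. After flipping Y the toolpath is (91.2979,39.6644) → (90.3374,32.1354) → (83.8520,28.1920) → (76.7254,30.8039) → (74.3241,38.0041) → (78.4563,44.3708) → (86.0103,45.1097) → (91.2979,39.6644), returning to the start.

Shape 3 is a line segment drawn with `<polyline>`. Its stroke #0000ff means score at S407, F1875. After flipping Y the toolpath is (44.5046,84.0850) → (14.0038,9.5422).

Shape 4 is a line segment drawn with `<polyline>`. Its stroke #0000ff means score at S407, F1875. After flipping Y the toolpath is (101.0690,80.0541) → (110.6661,10.2563).

Shape 5 is a quadratic bezier drawn with `<path>`. Its stroke #0000ff means score at S407, F1875. After flipping Y the toolpath is (75.8926,62.3427) → (82.9338,59.4949) → (82.4422,58.6697) → (74.4179,59.8671) → (58.8609,63.0870).

Shape 6 is a rectangle drawn with `<rect>`. Its stroke #0000ff means score at S407, F1875. After flipping Y the toolpath is (42.9199,77.1921) → (90.8865,77.1921) → (90.8865,65.3892) → (42.9199,65.3892) → (42.9199,77.1921), returning to the start.

G21
G90
G00 X11.5668 Y109.1604
M3 S407
G1 X31.5413 Y109.1604 F1875
G1 X31.5413 Y53.2232 F1875
G1 X11.5668 Y53.2232 F1875
G1 X11.5668 Y109.1604 F1875
M5
G00 X91.2979 Y39.6644
M3 S407
G1 X90.3374 Y32.1354 F1875
G1 X83.8520 Y28.1920 F1875
G1 X76.7254 Y30.8039 F1875
G1 X74.3241 Y38.0041 F1875
G1 X78.4563 Y44.3708 F1875
G1 X86.0103 Y45.1097 F1875
G1 X91.2979 Y39.6644 F1875
M5
G00 X44.5046 Y84.0850
M3 S407
G1 X14.0038 Y9.5422 F1875
M5
G00 X101.0690 Y80.0541
M3 S407
G1 X110.6661 Y10.2563 F1875
M5
G00 X75.8926 Y62.3427
M3 S407
G1 X82.9338 Y59.4949 F1875
G1 X82.4422 Y58.6697 F1875
G1 X74.4179 Y59.8671 F1875
G1 X58.8609 Y63.0870 F1875
M5
G00 X42.9199 Y77.1921
M3 S407
G1 X90.8865 Y77.1921 F1875
G1 X90.8865 Y65.3892 F1875
G1 X42.9199 Y65.3892 F1875
G1 X42.9199 Y77.1921 F1875
M5
G00 X0.0000 Y0.0000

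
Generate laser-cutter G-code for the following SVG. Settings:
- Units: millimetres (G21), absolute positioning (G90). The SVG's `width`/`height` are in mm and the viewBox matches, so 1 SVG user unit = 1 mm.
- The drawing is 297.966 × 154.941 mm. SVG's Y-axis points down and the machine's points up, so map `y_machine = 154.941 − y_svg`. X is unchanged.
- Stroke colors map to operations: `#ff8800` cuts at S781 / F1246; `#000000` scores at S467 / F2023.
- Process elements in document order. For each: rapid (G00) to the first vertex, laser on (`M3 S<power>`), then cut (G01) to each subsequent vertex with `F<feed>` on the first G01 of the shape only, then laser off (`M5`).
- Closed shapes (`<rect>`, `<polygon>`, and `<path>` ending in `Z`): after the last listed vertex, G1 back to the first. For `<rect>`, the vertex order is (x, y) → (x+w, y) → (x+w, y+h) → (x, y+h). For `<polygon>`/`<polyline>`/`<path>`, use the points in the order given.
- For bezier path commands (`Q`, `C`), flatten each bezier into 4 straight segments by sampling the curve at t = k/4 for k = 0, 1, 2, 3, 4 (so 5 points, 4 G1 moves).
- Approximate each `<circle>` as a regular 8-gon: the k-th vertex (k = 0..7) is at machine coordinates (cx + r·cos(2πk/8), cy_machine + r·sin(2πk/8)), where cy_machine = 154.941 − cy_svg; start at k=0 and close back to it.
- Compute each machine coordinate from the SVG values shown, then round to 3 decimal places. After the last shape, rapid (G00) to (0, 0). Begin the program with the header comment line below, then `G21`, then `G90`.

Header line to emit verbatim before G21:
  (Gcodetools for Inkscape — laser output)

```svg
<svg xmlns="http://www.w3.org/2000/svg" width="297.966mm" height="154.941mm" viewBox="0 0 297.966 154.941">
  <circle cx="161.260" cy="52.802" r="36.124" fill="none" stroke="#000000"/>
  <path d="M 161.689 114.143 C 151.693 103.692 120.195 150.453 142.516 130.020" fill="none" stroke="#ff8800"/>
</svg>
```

viewBox `0 0 297.966 154.941` with mm width/height → 1 unit = 1 mm. Flip: y_m = 154.941 − y_svg.

**Shape 1** — `<circle>` circle, stroke `#000000` → score (S467, F2023). Machine vertices: (197.384,102.139) → (186.804,127.683) → (161.260,138.263) → (135.716,127.683) → (125.136,102.139) → (135.716,76.595) → (161.260,66.015) → (186.804,76.595) → (197.384,102.139). Closed: final G1 returns to the first vertex.

**Shape 2** — `<path>` cubic bezier, stroke `#ff8800` → cut (S781, F1246). Control points (SVG): P0=(161.689,114.143), P1=(151.693,103.692), P2=(120.195,150.453), P3=(142.516,130.020); sampled at t=k/4. Machine vertices: (161.689,40.798) → (151.337,39.853) → (139.984,29.116) → (134.689,20.251) → (142.516,24.921). Open path.

(Gcodetools for Inkscape — laser output)
G21
G90
G00 X197.384 Y102.139
M3 S467
G01 X186.804 Y127.683 F2023
G01 X161.260 Y138.263
G01 X135.716 Y127.683
G01 X125.136 Y102.139
G01 X135.716 Y76.595
G01 X161.260 Y66.015
G01 X186.804 Y76.595
G01 X197.384 Y102.139
M5
G00 X161.689 Y40.798
M3 S781
G01 X151.337 Y39.853 F1246
G01 X139.984 Y29.116
G01 X134.689 Y20.251
G01 X142.516 Y24.921
M5
G00 X0.000 Y0.000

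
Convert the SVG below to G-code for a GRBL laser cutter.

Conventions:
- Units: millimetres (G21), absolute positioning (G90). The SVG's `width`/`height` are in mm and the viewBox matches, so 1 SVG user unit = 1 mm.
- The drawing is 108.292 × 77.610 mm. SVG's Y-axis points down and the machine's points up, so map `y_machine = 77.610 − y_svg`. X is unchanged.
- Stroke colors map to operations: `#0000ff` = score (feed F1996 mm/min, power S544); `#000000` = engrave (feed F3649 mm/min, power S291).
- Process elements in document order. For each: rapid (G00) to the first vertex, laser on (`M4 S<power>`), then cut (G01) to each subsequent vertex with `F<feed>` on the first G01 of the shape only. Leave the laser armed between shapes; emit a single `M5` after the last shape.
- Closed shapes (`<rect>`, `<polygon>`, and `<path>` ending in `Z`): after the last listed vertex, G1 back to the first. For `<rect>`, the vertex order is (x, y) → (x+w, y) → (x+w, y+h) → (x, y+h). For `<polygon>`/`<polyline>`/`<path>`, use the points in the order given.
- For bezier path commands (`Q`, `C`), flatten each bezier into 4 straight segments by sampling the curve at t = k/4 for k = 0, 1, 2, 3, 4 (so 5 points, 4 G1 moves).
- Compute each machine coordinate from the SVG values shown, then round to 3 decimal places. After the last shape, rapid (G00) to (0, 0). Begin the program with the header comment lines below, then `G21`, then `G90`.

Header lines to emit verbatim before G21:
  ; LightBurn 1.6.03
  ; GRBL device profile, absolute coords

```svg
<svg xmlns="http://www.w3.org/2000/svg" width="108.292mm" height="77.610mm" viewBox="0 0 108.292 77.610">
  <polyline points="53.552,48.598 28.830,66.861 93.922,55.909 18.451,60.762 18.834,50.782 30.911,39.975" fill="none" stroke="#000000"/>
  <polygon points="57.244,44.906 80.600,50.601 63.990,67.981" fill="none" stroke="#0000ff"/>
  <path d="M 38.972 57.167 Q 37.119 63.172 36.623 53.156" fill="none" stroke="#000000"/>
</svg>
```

; LightBurn 1.6.03
; GRBL device profile, absolute coords
G21
G90
G00 X53.552 Y29.012
M4 S291
G01 X28.830 Y10.749 F3649
G01 X93.922 Y21.701
G01 X18.451 Y16.848
G01 X18.834 Y26.828
G01 X30.911 Y37.635
G00 X57.244 Y32.704
M4 S544
G01 X80.600 Y27.009 F1996
G01 X63.990 Y9.629
G01 X57.244 Y32.704
G00 X38.972 Y20.443
M4 S291
G01 X38.130 Y18.442 F3649
G01 X37.458 Y18.443
G01 X36.956 Y20.447
G01 X36.623 Y24.454
M5
G00 X0.000 Y0.000

viewBox `0 0 108.292 77.610` with mm width/height → 1 unit = 1 mm. Flip: y_m = 77.610 − y_svg.

**Shape 1** — `<polyline>` open polyline, stroke `#000000` → engrave (S291, F3649). Machine vertices: (53.552,29.012) → (28.830,10.749) → (93.922,21.701) → (18.451,16.848) → (18.834,26.828) → (30.911,37.635). Open path.

**Shape 2** — `<polygon>` regular polygon, stroke `#0000ff` → score (S544, F1996). Machine vertices: (57.244,32.704) → (80.600,27.009) → (63.990,9.629) → (57.244,32.704). Closed: final G1 returns to the first vertex.

**Shape 3** — `<path>` quadratic bezier, stroke `#000000` → engrave (S291, F3649). Control points (SVG): P0=(38.972,57.167), P1=(37.119,63.172), P2=(36.623,53.156); sampled at t=k/4. Machine vertices: (38.972,20.443) → (38.130,18.442) → (37.458,18.443) → (36.956,20.447) → (36.623,24.454). Open path.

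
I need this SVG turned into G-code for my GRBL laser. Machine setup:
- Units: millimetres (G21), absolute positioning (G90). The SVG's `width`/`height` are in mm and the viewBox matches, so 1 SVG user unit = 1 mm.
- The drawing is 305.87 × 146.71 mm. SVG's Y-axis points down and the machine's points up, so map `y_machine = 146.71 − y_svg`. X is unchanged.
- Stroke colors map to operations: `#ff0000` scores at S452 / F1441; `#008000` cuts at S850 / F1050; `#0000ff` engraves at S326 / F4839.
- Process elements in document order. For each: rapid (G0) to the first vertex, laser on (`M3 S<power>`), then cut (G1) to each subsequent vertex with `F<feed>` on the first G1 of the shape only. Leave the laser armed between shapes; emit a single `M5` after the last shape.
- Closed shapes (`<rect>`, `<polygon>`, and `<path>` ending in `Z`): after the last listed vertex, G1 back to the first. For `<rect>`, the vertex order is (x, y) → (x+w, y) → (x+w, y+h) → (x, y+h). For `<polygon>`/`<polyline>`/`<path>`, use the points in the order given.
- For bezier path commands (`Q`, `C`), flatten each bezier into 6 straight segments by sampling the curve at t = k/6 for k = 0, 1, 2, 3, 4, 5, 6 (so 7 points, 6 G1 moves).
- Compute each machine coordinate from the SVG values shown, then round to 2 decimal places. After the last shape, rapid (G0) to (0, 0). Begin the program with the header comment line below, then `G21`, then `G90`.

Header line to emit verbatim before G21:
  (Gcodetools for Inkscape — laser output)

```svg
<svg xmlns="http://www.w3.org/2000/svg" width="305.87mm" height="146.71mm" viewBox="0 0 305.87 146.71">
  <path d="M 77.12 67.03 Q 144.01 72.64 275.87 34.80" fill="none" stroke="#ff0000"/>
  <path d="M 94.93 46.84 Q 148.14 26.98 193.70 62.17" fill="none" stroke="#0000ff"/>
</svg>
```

viewBox `0 0 305.87 146.71` with mm width/height → 1 unit = 1 mm. Flip: y_m = 146.71 − y_svg.

**Shape 1** — `<path>` quadratic bezier, stroke `#ff0000` → score (S452, F1441). Control points (SVG): P0=(77.12,67.03), P1=(144.01,72.64), P2=(275.87,34.80); sampled at t=k/6. Machine vertices: (77.12,79.68) → (101.22,79.02) → (128.93,80.77) → (160.25,84.93) → (195.18,91.51) → (233.72,100.50) → (275.87,111.91). Open path.

**Shape 2** — `<path>` quadratic bezier, stroke `#0000ff` → engrave (S326, F4839). Control points (SVG): P0=(94.93,46.84), P1=(148.14,26.98), P2=(193.70,62.17); sampled at t=k/6. Machine vertices: (94.93,99.87) → (112.45,104.96) → (129.55,106.99) → (146.23,105.97) → (162.48,101.88) → (178.30,94.74) → (193.70,84.54). Open path.

(Gcodetools for Inkscape — laser output)
G21
G90
G0 X77.12 Y79.68
M3 S452
G1 X101.22 Y79.02 F1441
G1 X128.93 Y80.77
G1 X160.25 Y84.93
G1 X195.18 Y91.51
G1 X233.72 Y100.50
G1 X275.87 Y111.91
G0 X94.93 Y99.87
M3 S326
G1 X112.45 Y104.96 F4839
G1 X129.55 Y106.99
G1 X146.23 Y105.97
G1 X162.48 Y101.88
G1 X178.30 Y94.74
G1 X193.70 Y84.54
M5
G0 X0.00 Y0.00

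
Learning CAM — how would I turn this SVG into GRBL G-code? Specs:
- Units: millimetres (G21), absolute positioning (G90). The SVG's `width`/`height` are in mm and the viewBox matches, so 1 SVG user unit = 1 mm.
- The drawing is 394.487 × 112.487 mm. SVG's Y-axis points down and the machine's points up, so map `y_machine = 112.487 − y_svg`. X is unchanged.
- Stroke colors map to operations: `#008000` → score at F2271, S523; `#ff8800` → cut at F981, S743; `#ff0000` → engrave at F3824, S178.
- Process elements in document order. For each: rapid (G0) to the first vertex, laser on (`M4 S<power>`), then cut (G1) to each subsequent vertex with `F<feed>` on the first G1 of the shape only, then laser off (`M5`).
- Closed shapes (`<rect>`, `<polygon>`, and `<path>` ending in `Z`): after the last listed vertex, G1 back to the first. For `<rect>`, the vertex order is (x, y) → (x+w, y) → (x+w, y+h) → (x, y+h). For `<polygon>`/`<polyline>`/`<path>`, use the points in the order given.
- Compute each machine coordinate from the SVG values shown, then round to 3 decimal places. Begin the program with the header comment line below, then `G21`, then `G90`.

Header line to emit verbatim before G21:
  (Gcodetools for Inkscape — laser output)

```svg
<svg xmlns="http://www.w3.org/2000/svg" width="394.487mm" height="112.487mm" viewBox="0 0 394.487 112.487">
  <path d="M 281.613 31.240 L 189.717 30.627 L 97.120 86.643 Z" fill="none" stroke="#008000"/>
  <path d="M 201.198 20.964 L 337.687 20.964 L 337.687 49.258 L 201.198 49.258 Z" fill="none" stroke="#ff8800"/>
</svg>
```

(Gcodetools for Inkscape — laser output)
G21
G90
G0 X281.613 Y81.247
M4 S523
G1 X189.717 Y81.860 F2271
G1 X97.120 Y25.844
G1 X281.613 Y81.247
M5
G0 X201.198 Y91.523
M4 S743
G1 X337.687 Y91.523 F981
G1 X337.687 Y63.229
G1 X201.198 Y63.229
G1 X201.198 Y91.523
M5

Since the viewBox matches the mm dimensions, user units are millimetres directly. The only transform is the Y-flip y_m = 112.487 − y_svg.

Shape 1 is a closed polygon drawn with `<path>`. Its stroke #008000 means score at S523, F2271. After flipping Y the toolpath is (281.613,81.247) → (189.717,81.860) → (97.120,25.844) → (281.613,81.247), returning to the start.

Shape 2 is a rectangle drawn with `<path>`. Its stroke #ff8800 means cut at S743, F981. After flipping Y the toolpath is (201.198,91.523) → (337.687,91.523) → (337.687,63.229) → (201.198,63.229) → (201.198,91.523), returning to the start.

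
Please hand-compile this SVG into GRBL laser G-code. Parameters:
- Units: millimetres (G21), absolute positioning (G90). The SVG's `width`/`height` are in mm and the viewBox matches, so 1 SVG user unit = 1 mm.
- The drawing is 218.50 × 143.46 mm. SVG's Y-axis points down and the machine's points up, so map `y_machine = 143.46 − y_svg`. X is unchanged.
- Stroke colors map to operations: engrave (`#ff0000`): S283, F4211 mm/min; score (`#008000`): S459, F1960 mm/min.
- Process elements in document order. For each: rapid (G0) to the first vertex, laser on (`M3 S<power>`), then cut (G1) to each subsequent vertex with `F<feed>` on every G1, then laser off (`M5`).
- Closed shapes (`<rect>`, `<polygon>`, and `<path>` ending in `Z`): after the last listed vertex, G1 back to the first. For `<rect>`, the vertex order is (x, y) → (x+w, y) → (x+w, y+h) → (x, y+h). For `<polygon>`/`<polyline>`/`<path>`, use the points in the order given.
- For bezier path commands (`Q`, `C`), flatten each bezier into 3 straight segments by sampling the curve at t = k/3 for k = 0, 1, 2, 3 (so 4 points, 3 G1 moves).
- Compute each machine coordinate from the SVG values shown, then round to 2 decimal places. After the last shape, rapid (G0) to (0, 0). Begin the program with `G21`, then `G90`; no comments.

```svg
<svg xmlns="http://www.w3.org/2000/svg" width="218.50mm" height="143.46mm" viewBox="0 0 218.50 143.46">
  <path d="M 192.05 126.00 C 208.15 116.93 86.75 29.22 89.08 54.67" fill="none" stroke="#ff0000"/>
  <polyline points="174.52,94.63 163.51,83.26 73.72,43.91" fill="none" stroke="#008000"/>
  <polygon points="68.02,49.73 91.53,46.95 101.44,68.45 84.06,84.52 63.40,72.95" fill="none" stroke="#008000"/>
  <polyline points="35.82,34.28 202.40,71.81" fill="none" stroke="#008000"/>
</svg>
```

G21
G90
G0 X192.05 Y17.46
M3 S283
G1 X171.99 Y45.64 F4211
G1 X118.32 Y83.62 F4211
G1 X89.08 Y88.79 F4211
M5
G0 X174.52 Y48.83
M3 S459
G1 X163.51 Y60.20 F1960
G1 X73.72 Y99.55 F1960
M5
G0 X68.02 Y93.73
M3 S459
G1 X91.53 Y96.51 F1960
G1 X101.44 Y75.01 F1960
G1 X84.06 Y58.94 F1960
G1 X63.40 Y70.51 F1960
G1 X68.02 Y93.73 F1960
M5
G0 X35.82 Y109.18
M3 S459
G1 X202.40 Y71.65 F1960
M5
G0 X0.00 Y0.00

viewBox `0 0 218.50 143.46` with mm width/height → 1 unit = 1 mm. Flip: y_m = 143.46 − y_svg.

**Shape 1** — `<path>` cubic bezier, stroke `#ff0000` → engrave (S283, F4211). Control points (SVG): P0=(192.05,126.00), P1=(208.15,116.93), P2=(86.75,29.22), P3=(89.08,54.67); sampled at t=k/3. Machine vertices: (192.05,17.46) → (171.99,45.64) → (118.32,83.62) → (89.08,88.79). Open path.

**Shape 2** — `<polyline>` open polyline, stroke `#008000` → score (S459, F1960). Machine vertices: (174.52,48.83) → (163.51,60.20) → (73.72,99.55). Open path.

**Shape 3** — `<polygon>` regular polygon, stroke `#008000` → score (S459, F1960). Machine vertices: (68.02,93.73) → (91.53,96.51) → (101.44,75.01) → (84.06,58.94) → (63.40,70.51) → (68.02,93.73). Closed: final G1 returns to the first vertex.

**Shape 4** — `<polyline>` line segment, stroke `#008000` → score (S459, F1960). Machine vertices: (35.82,109.18) → (202.40,71.65). Open path.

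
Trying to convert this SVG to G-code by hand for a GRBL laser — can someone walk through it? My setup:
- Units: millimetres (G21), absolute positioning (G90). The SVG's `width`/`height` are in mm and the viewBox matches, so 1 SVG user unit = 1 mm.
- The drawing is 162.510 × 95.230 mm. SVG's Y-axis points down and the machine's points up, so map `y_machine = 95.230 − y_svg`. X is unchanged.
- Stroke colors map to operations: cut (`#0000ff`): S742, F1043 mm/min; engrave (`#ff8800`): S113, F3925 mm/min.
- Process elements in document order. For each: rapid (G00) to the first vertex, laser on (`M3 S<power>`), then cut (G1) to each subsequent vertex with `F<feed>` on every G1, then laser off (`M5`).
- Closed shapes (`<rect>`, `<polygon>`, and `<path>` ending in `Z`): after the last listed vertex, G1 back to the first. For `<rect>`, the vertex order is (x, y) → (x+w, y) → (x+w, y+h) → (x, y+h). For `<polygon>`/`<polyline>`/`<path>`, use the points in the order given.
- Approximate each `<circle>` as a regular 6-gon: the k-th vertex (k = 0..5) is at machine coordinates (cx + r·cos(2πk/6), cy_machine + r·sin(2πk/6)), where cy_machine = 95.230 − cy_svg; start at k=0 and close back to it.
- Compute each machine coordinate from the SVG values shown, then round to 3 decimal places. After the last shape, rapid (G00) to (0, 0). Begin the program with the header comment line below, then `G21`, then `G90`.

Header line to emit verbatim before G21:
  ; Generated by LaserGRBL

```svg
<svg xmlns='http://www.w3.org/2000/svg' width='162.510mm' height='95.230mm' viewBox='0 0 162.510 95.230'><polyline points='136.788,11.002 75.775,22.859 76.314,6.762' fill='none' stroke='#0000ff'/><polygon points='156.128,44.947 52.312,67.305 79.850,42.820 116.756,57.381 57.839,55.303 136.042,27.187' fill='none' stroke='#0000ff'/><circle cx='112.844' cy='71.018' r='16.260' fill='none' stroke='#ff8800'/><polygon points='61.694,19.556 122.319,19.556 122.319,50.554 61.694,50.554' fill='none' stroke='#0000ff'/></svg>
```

Since the viewBox matches the mm dimensions, user units are millimetres directly. The only transform is the Y-flip y_m = 95.230 − y_svg.

Shape 1 is a open polyline drawn with `<polyline>`. Its stroke #0000ff means cut at S742, F1043. After flipping Y the toolpath is (136.788,84.228) → (75.775,72.371) → (76.314,88.468).

Shape 2 is a closed polygon drawn with `<polygon>`. Its stroke #0000ff means cut at S742, F1043. After flipping Y the toolpath is (156.128,50.283) → (52.312,27.925) → (79.850,52.410) → (116.756,37.849) → (57.839,39.927) → (136.042,68.043) → (156.128,50.283), returning to the start.

Shape 3 is a circle drawn with `<circle>`. Its stroke #ff8800 means engrave at S113, F3925. After flipping Y the toolpath is (129.104,24.212) → (120.974,38.294) → (104.714,38.294) → (96.584,24.212) → (104.714,10.130) → (120.974,10.130) → (129.104,24.212), returning to the start.

Shape 4 is a rectangle drawn with `<polygon>`. Its stroke #0000ff means cut at S742, F1043. After flipping Y the toolpath is (61.694,75.674) → (122.319,75.674) → (122.319,44.676) → (61.694,44.676) → (61.694,75.674), returning to the start.

; Generated by LaserGRBL
G21
G90
G00 X136.788 Y84.228
M3 S742
G1 X75.775 Y72.371 F1043
G1 X76.314 Y88.468 F1043
M5
G00 X156.128 Y50.283
M3 S742
G1 X52.312 Y27.925 F1043
G1 X79.850 Y52.410 F1043
G1 X116.756 Y37.849 F1043
G1 X57.839 Y39.927 F1043
G1 X136.042 Y68.043 F1043
G1 X156.128 Y50.283 F1043
M5
G00 X129.104 Y24.212
M3 S113
G1 X120.974 Y38.294 F3925
G1 X104.714 Y38.294 F3925
G1 X96.584 Y24.212 F3925
G1 X104.714 Y10.130 F3925
G1 X120.974 Y10.130 F3925
G1 X129.104 Y24.212 F3925
M5
G00 X61.694 Y75.674
M3 S742
G1 X122.319 Y75.674 F1043
G1 X122.319 Y44.676 F1043
G1 X61.694 Y44.676 F1043
G1 X61.694 Y75.674 F1043
M5
G00 X0.000 Y0.000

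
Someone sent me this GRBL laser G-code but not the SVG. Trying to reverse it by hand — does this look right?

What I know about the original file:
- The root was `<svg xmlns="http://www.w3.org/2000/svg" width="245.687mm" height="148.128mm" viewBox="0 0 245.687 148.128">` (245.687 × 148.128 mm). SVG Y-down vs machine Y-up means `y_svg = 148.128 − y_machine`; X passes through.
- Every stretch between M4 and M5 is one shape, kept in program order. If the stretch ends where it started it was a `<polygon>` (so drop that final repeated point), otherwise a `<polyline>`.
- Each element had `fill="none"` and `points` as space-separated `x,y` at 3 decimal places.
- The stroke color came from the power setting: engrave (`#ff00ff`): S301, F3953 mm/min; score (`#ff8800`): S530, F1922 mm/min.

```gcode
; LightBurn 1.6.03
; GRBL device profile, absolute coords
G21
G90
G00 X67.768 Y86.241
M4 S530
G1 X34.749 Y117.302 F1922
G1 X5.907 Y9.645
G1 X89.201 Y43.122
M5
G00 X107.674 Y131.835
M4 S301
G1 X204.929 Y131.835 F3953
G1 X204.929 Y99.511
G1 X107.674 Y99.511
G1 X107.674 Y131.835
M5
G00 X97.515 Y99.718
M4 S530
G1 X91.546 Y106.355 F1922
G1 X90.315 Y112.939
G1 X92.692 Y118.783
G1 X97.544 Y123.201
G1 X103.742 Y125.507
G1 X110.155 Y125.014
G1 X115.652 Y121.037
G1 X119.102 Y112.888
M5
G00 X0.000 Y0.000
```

<svg xmlns="http://www.w3.org/2000/svg" width="245.687mm" height="148.128mm" viewBox="0 0 245.687 148.128">
  <polyline points="67.768,61.887 34.749,30.826 5.907,138.483 89.201,105.006" fill="none" stroke="#ff8800"/>
  <polygon points="107.674,16.293 204.929,16.293 204.929,48.617 107.674,48.617" fill="none" stroke="#ff00ff"/>
  <polyline points="97.515,48.410 91.546,41.773 90.315,35.189 92.692,29.345 97.544,24.927 103.742,22.621 110.155,23.114 115.652,27.091 119.102,35.240" fill="none" stroke="#ff8800"/>
</svg>

Each laser-on run becomes one SVG element. Flip Y back into SVG space with y_svg = 148.128 − y_machine.

Run 1: the run's S530 means `#ff8800` (score). The run is open, so emit a `<polyline>` with points (Y-flipped): 67.768,61.887 34.749,30.826 5.907,138.483 89.201,105.006.

Run 2: power S301 maps to stroke `#ff00ff` (engrave). The run returns to its start, so emit a `<polygon>` with points (Y-flipped): 107.674,16.293 204.929,16.293 204.929,48.617 107.674,48.617.

Run 3: the run's S530 means `#ff8800` (score). The run is open, so emit a `<polyline>` with points (Y-flipped): 97.515,48.410 91.546,41.773 90.315,35.189 92.692,29.345 97.544,24.927 103.742,22.621 110.155,23.114 115.652,27.091 119.102,35.240.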